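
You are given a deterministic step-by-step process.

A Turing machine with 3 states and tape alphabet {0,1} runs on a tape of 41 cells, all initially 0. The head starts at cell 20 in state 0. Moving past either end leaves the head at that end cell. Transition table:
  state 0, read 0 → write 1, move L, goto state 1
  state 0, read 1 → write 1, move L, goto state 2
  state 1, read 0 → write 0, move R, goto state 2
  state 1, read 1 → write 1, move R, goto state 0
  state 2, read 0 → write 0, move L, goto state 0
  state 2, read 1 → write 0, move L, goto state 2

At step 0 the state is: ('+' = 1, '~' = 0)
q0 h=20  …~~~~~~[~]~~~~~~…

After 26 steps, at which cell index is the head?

8

gen 0: q0 h=20  …~~~~~~[~]~~~~~~…
gen 1: q1 h=19  …~~~~~~[~]+~~~~~…
gen 2: q2 h=20  …~~~~~~[+]~~~~~~…
gen 3: q2 h=19  …~~~~~~[~]~~~~~~…
gen 4: q0 h=18  …~~~~~~[~]~~~~~~…
gen 5: q1 h=17  …~~~~~~[~]+~~~~~…
gen 6: q2 h=18  …~~~~~~[+]~~~~~~…
gen 7: q2 h=17  …~~~~~~[~]~~~~~~…
gen 8: q0 h=16  …~~~~~~[~]~~~~~~…
gen 9: q1 h=15  …~~~~~~[~]+~~~~~…
gen 10: q2 h=16  …~~~~~~[+]~~~~~~…
gen 11: q2 h=15  …~~~~~~[~]~~~~~~…
gen 12: q0 h=14  …~~~~~~[~]~~~~~~…
gen 13: q1 h=13  …~~~~~~[~]+~~~~~…
gen 14: q2 h=14  …~~~~~~[+]~~~~~~…
gen 15: q2 h=13  …~~~~~~[~]~~~~~~…
gen 16: q0 h=12  …~~~~~~[~]~~~~~~…
gen 17: q1 h=11  …~~~~~~[~]+~~~~~…
gen 18: q2 h=12  …~~~~~~[+]~~~~~~…
gen 19: q2 h=11  …~~~~~~[~]~~~~~~…
gen 20: q0 h=10  …~~~~~~[~]~~~~~~…
gen 21: q1 h= 9  …~~~~~~[~]+~~~~~…
gen 22: q2 h=10  …~~~~~~[+]~~~~~~…
gen 23: q2 h= 9  …~~~~~~[~]~~~~~~…
gen 24: q0 h= 8  …~~~~~~[~]~~~~~~…
gen 25: q1 h= 7  …~~~~~~[~]+~~~~~…
gen 26: q2 h= 8  …~~~~~~[+]~~~~~~…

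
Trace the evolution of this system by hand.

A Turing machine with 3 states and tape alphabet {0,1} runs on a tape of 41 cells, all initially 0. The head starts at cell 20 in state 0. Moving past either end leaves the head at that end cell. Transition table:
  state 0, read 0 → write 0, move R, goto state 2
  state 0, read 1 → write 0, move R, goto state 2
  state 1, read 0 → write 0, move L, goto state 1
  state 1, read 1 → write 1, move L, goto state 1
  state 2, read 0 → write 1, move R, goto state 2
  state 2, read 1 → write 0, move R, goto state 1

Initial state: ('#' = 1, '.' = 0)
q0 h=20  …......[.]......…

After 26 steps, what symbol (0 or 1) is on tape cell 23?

1

t=0: q0 h=20  …......[.]......…
t=1: q2 h=21  …......[.]......…
t=2: q2 h=22  ….....#[.]......…
t=3: q2 h=23  …....##[.]......…
t=4: q2 h=24  …...###[.]......…
t=5: q2 h=25  …..####[.]......…
t=6: q2 h=26  ….#####[.]......…
t=7: q2 h=27  …######[.]......…
t=8: q2 h=28  …######[.]......…
t=9: q2 h=29  …######[.]......…
t=10: q2 h=30  …######[.]......…
t=11: q2 h=31  …######[.]......…
t=12: q2 h=32  …######[.]......…
t=13: q2 h=33  …######[.]......…
t=14: q2 h=34  …######[.]......|
t=15: q2 h=35  …######[.].....|
t=16: q2 h=36  …######[.]....|
t=17: q2 h=37  …######[.]...|
t=18: q2 h=38  …######[.]..|
t=19: q2 h=39  …######[.].|
t=20: q2 h=40  …######[.]|
t=21: q2 h=40  …######[#]|
t=22: q1 h=40  …######[.]|
t=23: q1 h=39  …######[#].|
t=24: q1 h=38  …######[#]#.|
t=25: q1 h=37  …######[#]##.|
t=26: q1 h=36  …######[#]###.|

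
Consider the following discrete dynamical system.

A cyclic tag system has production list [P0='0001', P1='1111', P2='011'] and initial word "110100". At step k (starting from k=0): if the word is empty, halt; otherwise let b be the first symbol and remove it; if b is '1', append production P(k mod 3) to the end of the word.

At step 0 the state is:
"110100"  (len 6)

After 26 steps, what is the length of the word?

33

gen 0: "110100"  (len 6)
gen 1: "101000001"  (len 9)
gen 2: "010000011111"  (len 12)
gen 3: "10000011111"  (len 11)
gen 4: "00000111110001"  (len 14)
gen 5: "0000111110001"  (len 13)
gen 6: "000111110001"  (len 12)
gen 7: "00111110001"  (len 11)
gen 8: "0111110001"  (len 10)
gen 9: "111110001"  (len 9)
gen 10: "111100010001"  (len 12)
gen 11: "111000100011111"  (len 15)
gen 12: "11000100011111011"  (len 17)
gen 13: "10001000111110110001"  (len 20)
gen 14: "00010001111101100011111"  (len 23)
gen 15: "0010001111101100011111"  (len 22)
gen 16: "010001111101100011111"  (len 21)
gen 17: "10001111101100011111"  (len 20)
gen 18: "0001111101100011111011"  (len 22)
gen 19: "001111101100011111011"  (len 21)
gen 20: "01111101100011111011"  (len 20)
gen 21: "1111101100011111011"  (len 19)
gen 22: "1111011000111110110001"  (len 22)
gen 23: "1110110001111101100011111"  (len 25)
gen 24: "110110001111101100011111011"  (len 27)
gen 25: "101100011111011000111110110001"  (len 30)
gen 26: "011000111110110001111101100011111"  (len 33)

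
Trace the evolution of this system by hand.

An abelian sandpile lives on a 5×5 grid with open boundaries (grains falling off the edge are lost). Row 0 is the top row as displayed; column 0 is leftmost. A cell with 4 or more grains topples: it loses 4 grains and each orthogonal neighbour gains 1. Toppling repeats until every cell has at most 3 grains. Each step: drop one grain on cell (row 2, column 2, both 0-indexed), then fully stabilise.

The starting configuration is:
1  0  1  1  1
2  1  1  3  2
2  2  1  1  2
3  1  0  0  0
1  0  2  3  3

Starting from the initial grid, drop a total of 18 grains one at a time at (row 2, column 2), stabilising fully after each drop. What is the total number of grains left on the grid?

52

step 0: 1  0  1  1  1
2  1  1  3  2
2  2  1  1  2
3  1  0  0  0
1  0  2  3  3
step 1: 1  0  1  1  1
2  1  1  3  2
2  2  2  1  2
3  1  0  0  0
1  0  2  3  3
step 2: 1  0  1  1  1
2  1  1  3  2
2  2  3  1  2
3  1  0  0  0
1  0  2  3  3
step 3: 1  0  1  1  1
2  1  2  3  2
2  3  0  2  2
3  1  1  0  0
1  0  2  3  3
step 4: 1  0  1  1  1
2  1  2  3  2
2  3  1  2  2
3  1  1  0  0
1  0  2  3  3
step 5: 1  0  1  1  1
2  1  2  3  2
2  3  2  2  2
3  1  1  0  0
1  0  2  3  3
step 6: 1  0  1  1  1
2  1  2  3  2
2  3  3  2  2
3  1  1  0  0
1  0  2  3  3
step 7: 1  0  1  1  1
2  2  3  3  2
3  0  1  3  2
3  2  2  0  0
1  0  2  3  3
step 8: 1  0  1  1  1
2  2  3  3  2
3  0  2  3  2
3  2  2  0  0
1  0  2  3  3
step 9: 1  0  1  1  1
2  2  3  3  2
3  0  3  3  2
3  2  2  0  0
1  0  2  3  3
step 10: 1  0  2  2  1
2  3  1  1  3
3  1  2  1  3
3  2  3  1  0
1  0  2  3  3
step 11: 1  0  2  2  1
2  3  1  1  3
3  1  3  1  3
3  2  3  1  0
1  0  2  3  3
step 12: 1  0  2  2  1
2  3  2  1  3
3  2  1  2  3
3  3  0  2  0
1  0  3  3  3
step 13: 1  0  2  2  1
2  3  2  1  3
3  2  2  2  3
3  3  0  2  0
1  0  3  3  3
step 14: 1  0  2  2  1
2  3  2  1  3
3  2  3  2  3
3  3  0  2  0
1  0  3  3  3
step 15: 1  0  2  2  1
2  3  3  1  3
3  3  0  3  3
3  3  1  2  0
1  0  3  3  3
step 16: 1  0  2  2  1
2  3  3  1  3
3  3  1  3  3
3  3  1  2  0
1  0  3  3  3
step 17: 1  0  2  2  1
2  3  3  1  3
3  3  2  3  3
3  3  1  2  0
1  0  3  3  3
step 18: 1  0  2  2  1
2  3  3  1  3
3  3  3  3  3
3  3  1  2  0
1  0  3  3  3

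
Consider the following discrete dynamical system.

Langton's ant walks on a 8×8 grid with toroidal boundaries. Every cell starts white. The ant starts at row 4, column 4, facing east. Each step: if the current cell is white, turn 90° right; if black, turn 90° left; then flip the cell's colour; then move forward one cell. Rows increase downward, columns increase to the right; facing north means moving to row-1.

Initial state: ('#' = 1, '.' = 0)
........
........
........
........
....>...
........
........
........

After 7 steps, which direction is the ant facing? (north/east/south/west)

south

gen 0: ........
........
........
........
....>...
........
........
........
gen 1: ........
........
........
........
....#...
....v...
........
........
gen 2: ........
........
........
........
....#...
...<#...
........
........
gen 3: ........
........
........
........
...^#...
...##...
........
........
gen 4: ........
........
........
........
...#>...
...##...
........
........
gen 5: ........
........
........
....^...
...#....
...##...
........
........
gen 6: ........
........
........
....#>..
...#....
...##...
........
........
gen 7: ........
........
........
....##..
...#.v..
...##...
........
........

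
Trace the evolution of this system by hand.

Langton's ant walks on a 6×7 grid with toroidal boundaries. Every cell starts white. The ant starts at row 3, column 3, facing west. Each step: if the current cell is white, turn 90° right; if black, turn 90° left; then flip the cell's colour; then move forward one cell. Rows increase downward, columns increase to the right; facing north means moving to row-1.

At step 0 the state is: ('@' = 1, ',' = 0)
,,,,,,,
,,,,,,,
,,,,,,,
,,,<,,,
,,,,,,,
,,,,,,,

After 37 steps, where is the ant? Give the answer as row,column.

gen 0: ,,,,,,,
,,,,,,,
,,,,,,,
,,,<,,,
,,,,,,,
,,,,,,,
gen 1: ,,,,,,,
,,,,,,,
,,,^,,,
,,,@,,,
,,,,,,,
,,,,,,,
gen 2: ,,,,,,,
,,,,,,,
,,,@>,,
,,,@,,,
,,,,,,,
,,,,,,,
gen 3: ,,,,,,,
,,,,,,,
,,,@@,,
,,,@v,,
,,,,,,,
,,,,,,,
gen 4: ,,,,,,,
,,,,,,,
,,,@@,,
,,,<@,,
,,,,,,,
,,,,,,,
gen 5: ,,,,,,,
,,,,,,,
,,,@@,,
,,,,@,,
,,,v,,,
,,,,,,,
gen 6: ,,,,,,,
,,,,,,,
,,,@@,,
,,,,@,,
,,<@,,,
,,,,,,,
gen 7: ,,,,,,,
,,,,,,,
,,,@@,,
,,^,@,,
,,@@,,,
,,,,,,,
gen 8: ,,,,,,,
,,,,,,,
,,,@@,,
,,@>@,,
,,@@,,,
,,,,,,,
gen 9: ,,,,,,,
,,,,,,,
,,,@@,,
,,@@@,,
,,@v,,,
,,,,,,,
gen 10: ,,,,,,,
,,,,,,,
,,,@@,,
,,@@@,,
,,@,>,,
,,,,,,,
gen 11: ,,,,,,,
,,,,,,,
,,,@@,,
,,@@@,,
,,@,@,,
,,,,v,,
gen 12: ,,,,,,,
,,,,,,,
,,,@@,,
,,@@@,,
,,@,@,,
,,,<@,,
gen 13: ,,,,,,,
,,,,,,,
,,,@@,,
,,@@@,,
,,@^@,,
,,,@@,,
gen 14: ,,,,,,,
,,,,,,,
,,,@@,,
,,@@@,,
,,@@>,,
,,,@@,,
gen 15: ,,,,,,,
,,,,,,,
,,,@@,,
,,@@^,,
,,@@,,,
,,,@@,,
gen 16: ,,,,,,,
,,,,,,,
,,,@@,,
,,@<,,,
,,@@,,,
,,,@@,,
gen 17: ,,,,,,,
,,,,,,,
,,,@@,,
,,@,,,,
,,@v,,,
,,,@@,,
gen 18: ,,,,,,,
,,,,,,,
,,,@@,,
,,@,,,,
,,@,>,,
,,,@@,,
gen 19: ,,,,,,,
,,,,,,,
,,,@@,,
,,@,,,,
,,@,@,,
,,,@v,,
gen 20: ,,,,,,,
,,,,,,,
,,,@@,,
,,@,,,,
,,@,@,,
,,,@,>,
gen 21: ,,,,,v,
,,,,,,,
,,,@@,,
,,@,,,,
,,@,@,,
,,,@,@,
gen 22: ,,,,<@,
,,,,,,,
,,,@@,,
,,@,,,,
,,@,@,,
,,,@,@,
gen 23: ,,,,@@,
,,,,,,,
,,,@@,,
,,@,,,,
,,@,@,,
,,,@^@,
gen 24: ,,,,@@,
,,,,,,,
,,,@@,,
,,@,,,,
,,@,@,,
,,,@@>,
gen 25: ,,,,@@,
,,,,,,,
,,,@@,,
,,@,,,,
,,@,@^,
,,,@@,,
gen 26: ,,,,@@,
,,,,,,,
,,,@@,,
,,@,,,,
,,@,@@>
,,,@@,,
gen 27: ,,,,@@,
,,,,,,,
,,,@@,,
,,@,,,,
,,@,@@@
,,,@@,v
gen 28: ,,,,@@,
,,,,,,,
,,,@@,,
,,@,,,,
,,@,@@@
,,,@@<@
gen 29: ,,,,@@,
,,,,,,,
,,,@@,,
,,@,,,,
,,@,@^@
,,,@@@@
gen 30: ,,,,@@,
,,,,,,,
,,,@@,,
,,@,,,,
,,@,<,@
,,,@@@@
gen 31: ,,,,@@,
,,,,,,,
,,,@@,,
,,@,,,,
,,@,,,@
,,,@v@@
gen 32: ,,,,@@,
,,,,,,,
,,,@@,,
,,@,,,,
,,@,,,@
,,,@,>@
gen 33: ,,,,@@,
,,,,,,,
,,,@@,,
,,@,,,,
,,@,,^@
,,,@,,@
gen 34: ,,,,@@,
,,,,,,,
,,,@@,,
,,@,,,,
,,@,,@>
,,,@,,@
gen 35: ,,,,@@,
,,,,,,,
,,,@@,,
,,@,,,^
,,@,,@,
,,,@,,@
gen 36: ,,,,@@,
,,,,,,,
,,,@@,,
>,@,,,@
,,@,,@,
,,,@,,@
gen 37: ,,,,@@,
,,,,,,,
,,,@@,,
@,@,,,@
v,@,,@,
,,,@,,@

4,0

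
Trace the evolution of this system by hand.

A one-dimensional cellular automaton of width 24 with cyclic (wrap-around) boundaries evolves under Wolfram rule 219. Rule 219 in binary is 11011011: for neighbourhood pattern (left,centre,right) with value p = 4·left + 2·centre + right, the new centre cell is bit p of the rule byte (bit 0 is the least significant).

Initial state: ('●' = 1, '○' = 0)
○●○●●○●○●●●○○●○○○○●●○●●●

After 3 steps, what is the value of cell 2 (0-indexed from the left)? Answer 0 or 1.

1

k=0  ○●○●●○●○●●●○○●○○○○●●○●●●
k=1  ○○○●●○○○●●●●●○●●●●●●○●●●
k=2  ●●●●●●●●●●●●●○●●●●●●○●●●
k=3  ●●●●●●●●●●●●●○●●●●●●○●●●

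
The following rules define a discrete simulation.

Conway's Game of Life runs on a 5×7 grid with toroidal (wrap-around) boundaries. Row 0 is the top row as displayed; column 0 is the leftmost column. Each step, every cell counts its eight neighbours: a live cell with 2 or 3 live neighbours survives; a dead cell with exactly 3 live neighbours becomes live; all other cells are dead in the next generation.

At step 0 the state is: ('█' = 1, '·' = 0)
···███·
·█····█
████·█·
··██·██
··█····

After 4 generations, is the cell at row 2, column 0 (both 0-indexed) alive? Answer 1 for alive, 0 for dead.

k=0  ···███·
·█····█
████·█·
··██·██
··█····
k=1  ··████·
·█····█
···█·█·
█····██
··█···█
k=2  ███████
······█
····██·
█···██·
███····
k=3  ···███·
·██····
····█··
█··███·
·······
k=4  ··███··
··█··█·
·██·██·
···███·
······█

0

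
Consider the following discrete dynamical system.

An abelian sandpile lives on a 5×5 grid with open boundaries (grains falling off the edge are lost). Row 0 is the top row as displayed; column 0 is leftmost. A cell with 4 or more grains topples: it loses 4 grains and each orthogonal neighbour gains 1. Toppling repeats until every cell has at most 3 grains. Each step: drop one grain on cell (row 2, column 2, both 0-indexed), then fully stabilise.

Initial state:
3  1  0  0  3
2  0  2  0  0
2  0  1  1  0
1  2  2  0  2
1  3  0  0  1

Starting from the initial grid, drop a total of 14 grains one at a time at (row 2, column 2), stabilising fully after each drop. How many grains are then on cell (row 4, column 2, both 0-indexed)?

2

t=0: 3  1  0  0  3
2  0  2  0  0
2  0  1  1  0
1  2  2  0  2
1  3  0  0  1
t=1: 3  1  0  0  3
2  0  2  0  0
2  0  2  1  0
1  2  2  0  2
1  3  0  0  1
t=2: 3  1  0  0  3
2  0  2  0  0
2  0  3  1  0
1  2  2  0  2
1  3  0  0  1
t=3: 3  1  0  0  3
2  0  3  0  0
2  1  0  2  0
1  2  3  0  2
1  3  0  0  1
t=4: 3  1  0  0  3
2  0  3  0  0
2  1  1  2  0
1  2  3  0  2
1  3  0  0  1
t=5: 3  1  0  0  3
2  0  3  0  0
2  1  2  2  0
1  2  3  0  2
1  3  0  0  1
t=6: 3  1  0  0  3
2  0  3  0  0
2  1  3  2  0
1  2  3  0  2
1  3  0  0  1
t=7: 3  1  1  0  3
2  1  0  1  0
2  2  2  3  0
1  3  0  1  2
1  3  1  0  1
t=8: 3  1  1  0  3
2  1  0  1  0
2  2  3  3  0
1  3  0  1  2
1  3  1  0  1
t=9: 3  1  1  0  3
2  1  1  2  0
2  3  1  0  1
1  3  1  2  2
1  3  1  0  1
t=10: 3  1  1  0  3
2  1  1  2  0
2  3  2  0  1
1  3  1  2  2
1  3  1  0  1
t=11: 3  1  1  0  3
2  1  1  2  0
2  3  3  0  1
1  3  1  2  2
1  3  1  0  1
t=12: 3  1  1  0  3
2  2  2  2  0
3  1  1  1  1
2  1  3  2  2
2  0  2  0  1
t=13: 3  1  1  0  3
2  2  2  2  0
3  1  2  1  1
2  1  3  2  2
2  0  2  0  1
t=14: 3  1  1  0  3
2  2  2  2  0
3  1  3  1  1
2  1  3  2  2
2  0  2  0  1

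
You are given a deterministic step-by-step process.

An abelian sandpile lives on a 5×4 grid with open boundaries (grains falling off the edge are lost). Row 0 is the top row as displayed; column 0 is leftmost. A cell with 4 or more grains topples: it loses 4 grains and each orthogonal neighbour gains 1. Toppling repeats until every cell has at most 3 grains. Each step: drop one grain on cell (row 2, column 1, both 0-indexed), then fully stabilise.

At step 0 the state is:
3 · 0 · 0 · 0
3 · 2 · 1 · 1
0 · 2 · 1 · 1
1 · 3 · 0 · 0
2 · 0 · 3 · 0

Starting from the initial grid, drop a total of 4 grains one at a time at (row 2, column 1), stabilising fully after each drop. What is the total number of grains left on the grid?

27

gen 0: 3 · 0 · 0 · 0
3 · 2 · 1 · 1
0 · 2 · 1 · 1
1 · 3 · 0 · 0
2 · 0 · 3 · 0
gen 1: 3 · 0 · 0 · 0
3 · 2 · 1 · 1
0 · 3 · 1 · 1
1 · 3 · 0 · 0
2 · 0 · 3 · 0
gen 2: 3 · 0 · 0 · 0
3 · 3 · 1 · 1
1 · 1 · 2 · 1
2 · 0 · 1 · 0
2 · 1 · 3 · 0
gen 3: 3 · 0 · 0 · 0
3 · 3 · 1 · 1
1 · 2 · 2 · 1
2 · 0 · 1 · 0
2 · 1 · 3 · 0
gen 4: 3 · 0 · 0 · 0
3 · 3 · 1 · 1
1 · 3 · 2 · 1
2 · 0 · 1 · 0
2 · 1 · 3 · 0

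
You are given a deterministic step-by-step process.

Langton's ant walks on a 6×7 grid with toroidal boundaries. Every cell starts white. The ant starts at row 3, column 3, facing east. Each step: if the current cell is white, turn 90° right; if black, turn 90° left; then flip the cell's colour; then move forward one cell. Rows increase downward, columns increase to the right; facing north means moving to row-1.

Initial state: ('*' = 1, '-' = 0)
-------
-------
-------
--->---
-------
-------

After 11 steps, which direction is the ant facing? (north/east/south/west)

gen 0: -------
-------
-------
--->---
-------
-------
gen 1: -------
-------
-------
---*---
---v---
-------
gen 2: -------
-------
-------
---*---
--<*---
-------
gen 3: -------
-------
-------
--^*---
--**---
-------
gen 4: -------
-------
-------
--*>---
--**---
-------
gen 5: -------
-------
---^---
--*----
--**---
-------
gen 6: -------
-------
---*>--
--*----
--**---
-------
gen 7: -------
-------
---**--
--*-v--
--**---
-------
gen 8: -------
-------
---**--
--*<*--
--**---
-------
gen 9: -------
-------
---^*--
--***--
--**---
-------
gen 10: -------
-------
--<-*--
--***--
--**---
-------
gen 11: -------
--^----
--*-*--
--***--
--**---
-------

north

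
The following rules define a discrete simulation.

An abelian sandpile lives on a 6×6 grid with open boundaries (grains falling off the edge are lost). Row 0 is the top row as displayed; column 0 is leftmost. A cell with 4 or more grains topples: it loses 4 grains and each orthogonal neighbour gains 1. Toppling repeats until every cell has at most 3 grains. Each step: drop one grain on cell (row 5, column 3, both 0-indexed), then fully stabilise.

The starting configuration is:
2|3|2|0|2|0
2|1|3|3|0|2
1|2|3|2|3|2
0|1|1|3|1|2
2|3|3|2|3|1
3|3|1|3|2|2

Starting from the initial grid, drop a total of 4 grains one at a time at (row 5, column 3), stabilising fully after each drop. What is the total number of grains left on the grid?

[0] 2|3|2|0|2|0
2|1|3|3|0|2
1|2|3|2|3|2
0|1|1|3|1|2
2|3|3|2|3|1
3|3|1|3|2|2
[1] 2|3|2|0|2|0
2|1|3|3|0|2
1|2|3|2|3|2
0|1|1|3|1|2
2|3|3|3|3|1
3|3|2|0|3|2
[2] 2|3|2|0|2|0
2|1|3|3|0|2
1|2|3|2|3|2
0|1|1|3|1|2
2|3|3|3|3|1
3|3|2|1|3|2
[3] 2|3|2|0|2|0
2|1|3|3|0|2
1|2|3|2|3|2
0|1|1|3|1|2
2|3|3|3|3|1
3|3|2|2|3|2
[4] 2|3|2|0|2|0
2|1|3|3|0|2
1|2|3|2|3|2
0|1|1|3|1|2
2|3|3|3|3|1
3|3|2|3|3|2

72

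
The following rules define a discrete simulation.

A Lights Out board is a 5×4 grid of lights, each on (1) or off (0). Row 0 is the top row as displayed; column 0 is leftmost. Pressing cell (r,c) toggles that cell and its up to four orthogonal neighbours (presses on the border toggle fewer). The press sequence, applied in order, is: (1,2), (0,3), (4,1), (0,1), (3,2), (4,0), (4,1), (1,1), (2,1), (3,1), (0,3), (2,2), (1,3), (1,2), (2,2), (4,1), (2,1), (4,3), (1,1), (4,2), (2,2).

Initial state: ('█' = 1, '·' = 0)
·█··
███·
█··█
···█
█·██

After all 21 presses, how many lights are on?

k=0  ·█··
███·
█··█
···█
█·██
k=1  ·██·
█··█
█·██
···█
█·██
k=2  ·█·█
█···
█·██
···█
█·██
k=3  ·█·█
█···
█·██
·█·█
·█·█
k=4  █·██
██··
█·██
·█·█
·█·█
k=5  █·██
██··
█··█
··█·
·███
k=6  █·██
██··
█··█
█·█·
█·██
k=7  █·██
██··
█··█
███·
·█·█
k=8  ████
··█·
██·█
███·
·█·█
k=9  ████
·██·
··██
█·█·
·█·█
k=10  ████
·██·
·███
·█··
···█
k=11  ██··
·███
·███
·█··
···█
k=12  ██··
·█·█
····
·██·
···█
k=13  ██·█
·██·
···█
·██·
···█
k=14  ████
···█
··██
·██·
···█
k=15  ████
··██
·█··
·█··
···█
k=16  ████
··██
·█··
····
████
k=17  ████
·███
█·█·
·█··
████
k=18  ████
·███
█·█·
·█·█
██··
k=19  █·██
█··█
███·
·█·█
██··
k=20  █·██
█··█
███·
·███
█·██
k=21  █·██
█·██
█··█
·█·█
█·██

13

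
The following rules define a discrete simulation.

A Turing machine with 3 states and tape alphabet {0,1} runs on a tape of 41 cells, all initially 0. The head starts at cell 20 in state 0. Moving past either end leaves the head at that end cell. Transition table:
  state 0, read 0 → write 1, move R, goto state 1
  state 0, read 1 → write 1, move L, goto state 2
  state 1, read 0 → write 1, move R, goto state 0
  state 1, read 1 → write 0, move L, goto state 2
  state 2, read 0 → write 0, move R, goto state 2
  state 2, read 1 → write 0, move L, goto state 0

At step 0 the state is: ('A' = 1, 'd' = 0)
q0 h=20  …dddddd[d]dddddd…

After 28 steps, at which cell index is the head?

t=0: q0 h=20  …dddddd[d]dddddd…
t=1: q1 h=21  …dddddA[d]dddddd…
t=2: q0 h=22  …ddddAA[d]dddddd…
t=3: q1 h=23  …dddAAA[d]dddddd…
t=4: q0 h=24  …ddAAAA[d]dddddd…
t=5: q1 h=25  …dAAAAA[d]dddddd…
t=6: q0 h=26  …AAAAAA[d]dddddd…
t=7: q1 h=27  …AAAAAA[d]dddddd…
t=8: q0 h=28  …AAAAAA[d]dddddd…
t=9: q1 h=29  …AAAAAA[d]dddddd…
t=10: q0 h=30  …AAAAAA[d]dddddd…
t=11: q1 h=31  …AAAAAA[d]dddddd…
t=12: q0 h=32  …AAAAAA[d]dddddd…
t=13: q1 h=33  …AAAAAA[d]dddddd…
t=14: q0 h=34  …AAAAAA[d]dddddd|
t=15: q1 h=35  …AAAAAA[d]ddddd|
t=16: q0 h=36  …AAAAAA[d]dddd|
t=17: q1 h=37  …AAAAAA[d]ddd|
t=18: q0 h=38  …AAAAAA[d]dd|
t=19: q1 h=39  …AAAAAA[d]d|
t=20: q0 h=40  …AAAAAA[d]|
t=21: q1 h=40  …AAAAAA[A]|
t=22: q2 h=39  …AAAAAA[A]d|
t=23: q0 h=38  …AAAAAA[A]dd|
t=24: q2 h=37  …AAAAAA[A]Add|
t=25: q0 h=36  …AAAAAA[A]dAdd|
t=26: q2 h=35  …AAAAAA[A]AdAdd|
t=27: q0 h=34  …AAAAAA[A]dAdAdd|
t=28: q2 h=33  …AAAAAA[A]AdAdAd…

33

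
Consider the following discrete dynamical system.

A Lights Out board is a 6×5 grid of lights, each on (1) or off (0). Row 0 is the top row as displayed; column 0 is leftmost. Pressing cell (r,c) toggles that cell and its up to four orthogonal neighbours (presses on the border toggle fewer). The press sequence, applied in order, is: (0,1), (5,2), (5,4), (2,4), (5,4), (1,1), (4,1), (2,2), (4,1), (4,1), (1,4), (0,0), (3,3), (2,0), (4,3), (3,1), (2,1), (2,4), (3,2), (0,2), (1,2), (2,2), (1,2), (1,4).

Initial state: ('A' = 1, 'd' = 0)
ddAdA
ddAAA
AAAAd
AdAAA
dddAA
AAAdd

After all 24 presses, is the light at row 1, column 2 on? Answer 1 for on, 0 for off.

1

step 0: ddAdA
ddAAA
AAAAd
AdAAA
dddAA
AAAdd
step 1: AAddA
dAAAA
AAAAd
AdAAA
dddAA
AAAdd
step 2: AAddA
dAAAA
AAAAd
AdAAA
ddAAA
AddAd
step 3: AAddA
dAAAA
AAAAd
AdAAA
ddAAd
AdddA
step 4: AAddA
dAAAd
AAAdA
AdAAd
ddAAd
AdddA
step 5: AAddA
dAAAd
AAAdA
AdAAd
ddAAA
AddAd
step 6: AdddA
AddAd
AdAdA
AdAAd
ddAAA
AddAd
step 7: AdddA
AddAd
AdAdA
AAAAd
AAdAA
AAdAd
step 8: AdddA
AdAAd
AAdAA
AAdAd
AAdAA
AAdAd
step 9: AdddA
AdAAd
AAdAA
AddAd
ddAAA
AddAd
step 10: AdddA
AdAAd
AAdAA
AAdAd
AAdAA
AAdAd
step 11: Adddd
AdAdA
AAdAd
AAdAd
AAdAA
AAdAd
step 12: dAddd
ddAdA
AAdAd
AAdAd
AAdAA
AAdAd
step 13: dAddd
ddAdA
AAddd
AAAdA
AAddA
AAdAd
step 14: dAddd
AdAdA
ddddd
dAAdA
AAddA
AAdAd
step 15: dAddd
AdAdA
ddddd
dAAAA
AAAAd
AAddd
step 16: dAddd
AdAdA
dAddd
AddAA
AdAAd
AAddd
step 17: dAddd
AAAdA
AdAdd
AAdAA
AdAAd
AAddd
step 18: dAddd
AAAdd
AdAAA
AAdAd
AdAAd
AAddd
step 19: dAddd
AAAdd
AddAA
AdAdd
AddAd
AAddd
step 20: ddAAd
AAddd
AddAA
AdAdd
AddAd
AAddd
step 21: dddAd
AdAAd
AdAAA
AdAdd
AddAd
AAddd
step 22: dddAd
AddAd
AAddA
Adddd
AddAd
AAddd
step 23: ddAAd
AAAdd
AAAdA
Adddd
AddAd
AAddd
step 24: ddAAA
AAAAA
AAAdd
Adddd
AddAd
AAddd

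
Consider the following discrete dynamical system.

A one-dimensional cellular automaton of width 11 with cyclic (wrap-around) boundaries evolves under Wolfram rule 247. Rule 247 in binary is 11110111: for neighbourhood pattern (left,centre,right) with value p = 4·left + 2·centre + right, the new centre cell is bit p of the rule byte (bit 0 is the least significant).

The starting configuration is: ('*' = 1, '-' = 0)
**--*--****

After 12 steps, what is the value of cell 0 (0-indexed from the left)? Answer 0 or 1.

k=0  **--*--****
k=1  *******-***
k=2  ********-**
k=3  *********-*
k=4  **********-
k=5  -**********
k=6  *-*********
k=7  **-********
k=8  ***-*******
k=9  ****-******
k=10  *****-*****
k=11  ******-****
k=12  *******-***

1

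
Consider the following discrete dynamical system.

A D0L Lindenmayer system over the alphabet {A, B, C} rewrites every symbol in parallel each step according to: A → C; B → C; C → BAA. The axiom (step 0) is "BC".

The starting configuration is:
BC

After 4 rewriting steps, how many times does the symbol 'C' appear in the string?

[0] BC
[1] CBAA
[2] BAACCC
[3] CCCBAABAABAA
[4] BAABAABAACCCCCCCCC

9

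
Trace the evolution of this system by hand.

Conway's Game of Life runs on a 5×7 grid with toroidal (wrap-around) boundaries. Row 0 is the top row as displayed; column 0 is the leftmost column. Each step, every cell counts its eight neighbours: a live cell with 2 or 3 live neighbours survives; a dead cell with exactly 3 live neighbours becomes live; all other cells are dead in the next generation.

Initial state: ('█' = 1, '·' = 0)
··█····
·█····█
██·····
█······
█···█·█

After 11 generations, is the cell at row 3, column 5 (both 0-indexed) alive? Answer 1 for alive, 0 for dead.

t=0: ··█····
·█····█
██·····
█······
█···█·█
t=1: ·█···██
·██····
·█····█
·······
██····█
t=2: ·····██
·██··██
███····
·█····█
·█···██
t=3: ·██·█··
··█··█·
·····█·
·····██
·······
t=4: ·███···
·█████·
····██·
·····██
·····█·
t=5: ·█···█·
·█···█·
··█····
······█
··█·███
t=6: ███····
·██····
·······
···█··█
█···█·█
t=7: ··██··█
█·█····
··█····
█····██
··██·██
t=8: █···███
··█····
█······
██████·
·███···
t=9: █···███
██···█·
█···█·█
█···█·█
·······
t=10: ██··██·
·█·····
····█··
█·····█
····█··
t=11: ██··██·
██··██·
█······
·····█·
·█··█··

1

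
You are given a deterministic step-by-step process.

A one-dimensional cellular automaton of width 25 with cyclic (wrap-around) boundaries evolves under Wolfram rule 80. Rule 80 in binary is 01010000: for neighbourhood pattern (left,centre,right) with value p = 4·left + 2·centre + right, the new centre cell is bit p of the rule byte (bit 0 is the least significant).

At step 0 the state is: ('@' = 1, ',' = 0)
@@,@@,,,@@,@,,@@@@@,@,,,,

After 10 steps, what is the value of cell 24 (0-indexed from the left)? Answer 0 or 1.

0) @@,@@,,,@@,@,,@@@@@,@,,,,
1) ,@,,@@,,,@,,@,,,,,@,,@,,,
2) ,,@,,@@,,,@,,@,,,,,@,,@,,
3) ,,,@,,@@,,,@,,@,,,,,@,,@,
4) ,,,,@,,@@,,,@,,@,,,,,@,,@
5) @,,,,@,,@@,,,@,,@,,,,,@,,
6) ,@,,,,@,,@@,,,@,,@,,,,,@,
7) ,,@,,,,@,,@@,,,@,,@,,,,,@
8) @,,@,,,,@,,@@,,,@,,@,,,,,
9) ,@,,@,,,,@,,@@,,,@,,@,,,,
10) ,,@,,@,,,,@,,@@,,,@,,@,,,

0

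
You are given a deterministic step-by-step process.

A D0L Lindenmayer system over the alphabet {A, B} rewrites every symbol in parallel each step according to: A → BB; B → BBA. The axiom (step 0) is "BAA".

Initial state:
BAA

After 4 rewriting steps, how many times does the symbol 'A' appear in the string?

40

gen 0: BAA
gen 1: BBABBBB
gen 2: BBABBABBBBABBABBABBA
gen 3: BBABBABBBBABBABBBBABBABBABBABBBBABBABBBBABBABBBBABBABB
gen 4: BBABBABBBBABBABBBBABBABBABBABBBBABBABBBBABBABBABBABBBBABBA…BBABBABBBBABBABBABBABBBBABBABBBBABBABBABBABBBBABBABBBBABBA  (len 148)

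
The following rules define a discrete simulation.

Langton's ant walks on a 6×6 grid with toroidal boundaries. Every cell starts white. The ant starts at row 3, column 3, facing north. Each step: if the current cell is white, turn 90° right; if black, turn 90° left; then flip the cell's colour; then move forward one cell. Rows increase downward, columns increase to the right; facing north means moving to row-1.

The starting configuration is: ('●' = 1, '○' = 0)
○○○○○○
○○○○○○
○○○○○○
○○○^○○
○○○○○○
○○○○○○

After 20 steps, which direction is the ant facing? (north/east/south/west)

south

t=0: ○○○○○○
○○○○○○
○○○○○○
○○○^○○
○○○○○○
○○○○○○
t=1: ○○○○○○
○○○○○○
○○○○○○
○○○●>○
○○○○○○
○○○○○○
t=2: ○○○○○○
○○○○○○
○○○○○○
○○○●●○
○○○○v○
○○○○○○
t=3: ○○○○○○
○○○○○○
○○○○○○
○○○●●○
○○○<●○
○○○○○○
t=4: ○○○○○○
○○○○○○
○○○○○○
○○○^●○
○○○●●○
○○○○○○
t=5: ○○○○○○
○○○○○○
○○○○○○
○○<○●○
○○○●●○
○○○○○○
t=6: ○○○○○○
○○○○○○
○○^○○○
○○●○●○
○○○●●○
○○○○○○
t=7: ○○○○○○
○○○○○○
○○●>○○
○○●○●○
○○○●●○
○○○○○○
t=8: ○○○○○○
○○○○○○
○○●●○○
○○●v●○
○○○●●○
○○○○○○
t=9: ○○○○○○
○○○○○○
○○●●○○
○○<●●○
○○○●●○
○○○○○○
t=10: ○○○○○○
○○○○○○
○○●●○○
○○○●●○
○○v●●○
○○○○○○
t=11: ○○○○○○
○○○○○○
○○●●○○
○○○●●○
○<●●●○
○○○○○○
t=12: ○○○○○○
○○○○○○
○○●●○○
○^○●●○
○●●●●○
○○○○○○
t=13: ○○○○○○
○○○○○○
○○●●○○
○●>●●○
○●●●●○
○○○○○○
t=14: ○○○○○○
○○○○○○
○○●●○○
○●●●●○
○●v●●○
○○○○○○
t=15: ○○○○○○
○○○○○○
○○●●○○
○●●●●○
○●○>●○
○○○○○○
t=16: ○○○○○○
○○○○○○
○○●●○○
○●●^●○
○●○○●○
○○○○○○
t=17: ○○○○○○
○○○○○○
○○●●○○
○●<○●○
○●○○●○
○○○○○○
t=18: ○○○○○○
○○○○○○
○○●●○○
○●○○●○
○●v○●○
○○○○○○
t=19: ○○○○○○
○○○○○○
○○●●○○
○●○○●○
○<●○●○
○○○○○○
t=20: ○○○○○○
○○○○○○
○○●●○○
○●○○●○
○○●○●○
○v○○○○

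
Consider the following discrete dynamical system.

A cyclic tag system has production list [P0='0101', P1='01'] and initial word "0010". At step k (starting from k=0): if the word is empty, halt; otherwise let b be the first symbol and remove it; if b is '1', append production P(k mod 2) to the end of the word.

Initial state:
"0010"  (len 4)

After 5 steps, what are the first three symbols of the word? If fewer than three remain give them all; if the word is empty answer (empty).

0) "0010"  (len 4)
1) "010"  (len 3)
2) "10"  (len 2)
3) "00101"  (len 5)
4) "0101"  (len 4)
5) "101"  (len 3)

101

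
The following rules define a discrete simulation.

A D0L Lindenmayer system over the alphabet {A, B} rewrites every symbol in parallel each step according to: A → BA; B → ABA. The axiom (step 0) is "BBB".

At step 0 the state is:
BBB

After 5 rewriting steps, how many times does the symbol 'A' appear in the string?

t=0: BBB
t=1: ABAABAABA
t=2: BAABABABAABABABAABABA
t=3: ABABABAABABAABABAABABABAABABAABABAABABABAABABAABABA
t=4: BAABABAABABAABABABAABABAABABABAABABAABABABAABABAABABAABABA…ABABABAABABAABABABAABABAABABAABABABAABABAABABABAABABAABABA  (len 123)
t=5: ABABABAABABAABABABAABABAABABABAABABAABABAABABABAABABAABABA…ABABABAABABAABABABAABABAABABAABABABAABABAABABABAABABAABABA  (len 297)

174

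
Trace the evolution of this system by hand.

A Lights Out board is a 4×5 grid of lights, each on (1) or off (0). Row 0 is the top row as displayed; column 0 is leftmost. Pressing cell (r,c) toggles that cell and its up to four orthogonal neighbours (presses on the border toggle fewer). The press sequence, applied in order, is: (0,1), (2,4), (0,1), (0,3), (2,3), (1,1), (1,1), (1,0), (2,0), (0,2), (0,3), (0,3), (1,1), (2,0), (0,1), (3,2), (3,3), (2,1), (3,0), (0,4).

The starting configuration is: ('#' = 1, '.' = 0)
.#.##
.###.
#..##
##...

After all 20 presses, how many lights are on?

0) .#.##
.###.
#..##
##...
1) #.###
..##.
#..##
##...
2) #.###
..###
#....
##..#
3) .#.##
.####
#....
##..#
4) .##..
.##.#
#....
##..#
5) .##..
.####
#.###
##.##
6) ..#..
#..##
#####
##.##
7) .##..
.####
#.###
##.##
8) ###..
#.###
..###
##.##
9) ###..
..###
#####
.#.##
10) #..#.
...##
#####
.#.##
11) #.#.#
....#
#####
.#.##
12) #..#.
...##
#####
.#.##
13) ##.#.
#####
#.###
.#.##
14) ##.#.
.####
.####
##.##
15) ..##.
..###
.####
##.##
16) ..##.
..###
.#.##
#.#.#
17) ..##.
..###
.#..#
#..#.
18) ..##.
.####
#.#.#
##.#.
19) ..##.
.####
..#.#
...#.
20) ..#.#
.###.
..#.#
...#.

8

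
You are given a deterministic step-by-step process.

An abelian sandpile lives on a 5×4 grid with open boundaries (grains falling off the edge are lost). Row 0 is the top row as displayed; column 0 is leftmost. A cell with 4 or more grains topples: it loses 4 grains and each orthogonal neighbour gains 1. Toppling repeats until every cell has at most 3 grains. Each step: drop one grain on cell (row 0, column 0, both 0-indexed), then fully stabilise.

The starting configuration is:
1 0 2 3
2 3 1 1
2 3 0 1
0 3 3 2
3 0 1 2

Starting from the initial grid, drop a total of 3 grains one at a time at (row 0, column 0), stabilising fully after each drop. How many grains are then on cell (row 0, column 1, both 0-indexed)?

1

gen 0: 1 0 2 3
2 3 1 1
2 3 0 1
0 3 3 2
3 0 1 2
gen 1: 2 0 2 3
2 3 1 1
2 3 0 1
0 3 3 2
3 0 1 2
gen 2: 3 0 2 3
2 3 1 1
2 3 0 1
0 3 3 2
3 0 1 2
gen 3: 0 1 2 3
3 3 1 1
2 3 0 1
0 3 3 2
3 0 1 2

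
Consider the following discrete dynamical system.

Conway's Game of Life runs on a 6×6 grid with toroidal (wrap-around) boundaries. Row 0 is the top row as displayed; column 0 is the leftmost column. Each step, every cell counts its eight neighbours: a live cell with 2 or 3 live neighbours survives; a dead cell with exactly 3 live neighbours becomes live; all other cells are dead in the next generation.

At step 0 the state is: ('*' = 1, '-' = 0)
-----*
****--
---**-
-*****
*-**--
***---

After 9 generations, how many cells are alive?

3

[0] -----*
****--
---**-
-*****
*-**--
***---
[1] ---*-*
****-*
------
**---*
------
*-**-*
[2] ------
****-*
----*-
*-----
--*-*-
*-**-*
[3] ------
******
--***-
---*-*
*-*-*-
-*****
[4] ------
**---*
------
-*---*
*-----
***-**
[5] --*-*-
*-----
-*---*
*-----
--*-*-
**---*
[6] ------
**---*
-*---*
**---*
------
***-**
[7] --*-*-
-*---*
--*-*-
-*---*
--*-*-
**---*
[8] --*-*-
-**-**
-**-**
-**-**
--*-*-
***-**
[9] ------
------
------
------
------
*-*-*-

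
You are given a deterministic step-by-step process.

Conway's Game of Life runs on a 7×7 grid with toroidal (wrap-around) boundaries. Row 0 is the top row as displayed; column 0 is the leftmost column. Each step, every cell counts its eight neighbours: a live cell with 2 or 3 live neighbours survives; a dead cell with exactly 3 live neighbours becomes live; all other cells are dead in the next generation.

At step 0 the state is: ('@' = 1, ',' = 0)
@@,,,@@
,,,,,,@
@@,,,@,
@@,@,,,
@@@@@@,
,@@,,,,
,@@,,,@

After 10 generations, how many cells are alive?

15

gen 0: @@,,,@@
,,,,,,@
@@,,,@,
@@,@,,,
@@@@@@,
,@@,,,,
,@@,,,@
gen 1: ,@@,,@,
,,,,,,,
,@@,,,,
,,,@,@,
,,,,@,@
,,,,@@@
,,,,,@@
gen 2: ,,,,,@@
,,,,,,,
,,@,,,,
,,@@@@,
,,,@,,@
@,,,@,,
@,,,,,,
gen 3: ,,,,,,@
,,,,,,,
,,@,@,,
,,@,@@,
,,@,,,@
@,,,,,@
@,,,,@,
gen 4: ,,,,,,@
,,,,,,,
,,,,@@,
,@@,@@,
@@,@,,@
@@,,,@,
@,,,,@,
gen 5: ,,,,,,@
,,,,,@,
,,,@@@,
,@@,,,,
,,,@,,,
,,@,@@,
@@,,,@,
gen 6: @,,,,@@
,,,,,@@
,,@@@@,
,,@,,,,
,@,@@,,
,@@@@@@
@@,,@@,
gen 7: ,@,,,,,
@,,@,,,
,,@@@@@
,@,,,@,
@@,,,,,
,,,,,,@
,,,,,,,
gen 8: ,,,,,,,
@@,@,@@
@@@@,@@
,@,@,@,
@@,,,,@
@,,,,,,
,,,,,,,
gen 9: @,,,,,@
,,,@,@,
,,,@,,,
,,,@,@,
,@@,,,@
@@,,,,@
,,,,,,,
gen 10: ,,,,,,@
,,,,@,@
,,@@,,,
,,,@@,,
,@@,,@@
,@@,,,@
,@,,,,,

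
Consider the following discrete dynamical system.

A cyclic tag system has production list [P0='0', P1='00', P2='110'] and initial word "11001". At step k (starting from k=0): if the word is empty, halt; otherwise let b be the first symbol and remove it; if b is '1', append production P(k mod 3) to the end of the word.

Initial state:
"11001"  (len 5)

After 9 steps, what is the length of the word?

[0] "11001"  (len 5)
[1] "10010"  (len 5)
[2] "001000"  (len 6)
[3] "01000"  (len 5)
[4] "1000"  (len 4)
[5] "00000"  (len 5)
[6] "0000"  (len 4)
[7] "000"  (len 3)
[8] "00"  (len 2)
[9] "0"  (len 1)

1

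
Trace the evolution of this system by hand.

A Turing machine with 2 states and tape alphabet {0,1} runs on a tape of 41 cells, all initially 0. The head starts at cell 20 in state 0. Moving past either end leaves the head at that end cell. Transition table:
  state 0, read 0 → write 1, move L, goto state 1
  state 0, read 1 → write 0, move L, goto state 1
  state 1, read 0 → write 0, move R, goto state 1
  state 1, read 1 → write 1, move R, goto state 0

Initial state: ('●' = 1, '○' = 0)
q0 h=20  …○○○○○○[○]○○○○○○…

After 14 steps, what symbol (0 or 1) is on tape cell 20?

1

k=0  q0 h=20  …○○○○○○[○]○○○○○○…
k=1  q1 h=19  …○○○○○○[○]●○○○○○…
k=2  q1 h=20  …○○○○○○[●]○○○○○○…
k=3  q0 h=21  …○○○○○●[○]○○○○○○…
k=4  q1 h=20  …○○○○○○[●]●○○○○○…
k=5  q0 h=21  …○○○○○●[●]○○○○○○…
k=6  q1 h=20  …○○○○○○[●]○○○○○○…
k=7  q0 h=21  …○○○○○●[○]○○○○○○…
k=8  q1 h=20  …○○○○○○[●]●○○○○○…
k=9  q0 h=21  …○○○○○●[●]○○○○○○…
k=10  q1 h=20  …○○○○○○[●]○○○○○○…
k=11  q0 h=21  …○○○○○●[○]○○○○○○…
k=12  q1 h=20  …○○○○○○[●]●○○○○○…
k=13  q0 h=21  …○○○○○●[●]○○○○○○…
k=14  q1 h=20  …○○○○○○[●]○○○○○○…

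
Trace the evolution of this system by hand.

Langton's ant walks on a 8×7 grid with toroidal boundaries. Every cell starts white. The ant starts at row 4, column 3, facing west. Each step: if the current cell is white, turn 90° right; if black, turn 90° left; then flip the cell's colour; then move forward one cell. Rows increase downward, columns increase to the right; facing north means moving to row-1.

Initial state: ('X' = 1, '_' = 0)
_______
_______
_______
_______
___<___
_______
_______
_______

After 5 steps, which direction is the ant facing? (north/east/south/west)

[0] _______
_______
_______
_______
___<___
_______
_______
_______
[1] _______
_______
_______
___^___
___X___
_______
_______
_______
[2] _______
_______
_______
___X>__
___X___
_______
_______
_______
[3] _______
_______
_______
___XX__
___Xv__
_______
_______
_______
[4] _______
_______
_______
___XX__
___<X__
_______
_______
_______
[5] _______
_______
_______
___XX__
____X__
___v___
_______
_______

south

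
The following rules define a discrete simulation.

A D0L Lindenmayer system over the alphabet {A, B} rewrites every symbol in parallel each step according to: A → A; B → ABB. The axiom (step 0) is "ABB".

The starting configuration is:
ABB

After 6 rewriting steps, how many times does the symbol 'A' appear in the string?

gen 0: ABB
gen 1: AABBABB
gen 2: AAABBABBAABBABB
gen 3: AAAABBABBAABBABBAAABBABBAABBABB
gen 4: AAAAABBABBAABBABBAAABBABBAABBABBAAAABBABBAABBABBAAABBABBAABBABB
gen 5: AAAAAABBABBAABBABBAAABBABBAABBABBAAAABBABBAABBABBAAABBABBA…BBABBAABBABBAAABBABBAABBABBAAAABBABBAABBABBAAABBABBAABBABB  (len 127)
gen 6: AAAAAAABBABBAABBABBAAABBABBAABBABBAAAABBABBAABBABBAAABBABB…BBABBAABBABBAAABBABBAABBABBAAAABBABBAABBABBAAABBABBAABBABB  (len 255)

127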